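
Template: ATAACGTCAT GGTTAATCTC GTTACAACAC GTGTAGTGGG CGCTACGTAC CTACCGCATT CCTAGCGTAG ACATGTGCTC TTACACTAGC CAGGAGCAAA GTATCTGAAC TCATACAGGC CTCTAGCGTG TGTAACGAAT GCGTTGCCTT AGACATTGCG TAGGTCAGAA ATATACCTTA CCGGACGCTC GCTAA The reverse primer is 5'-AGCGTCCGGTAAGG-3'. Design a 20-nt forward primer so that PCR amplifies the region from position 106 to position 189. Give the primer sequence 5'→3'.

5'-TGAACTCATACAGGCCTCTA-3'

The reverse primer's reverse complement CCTTACCGGACGCT matches the template at positions 176–189; the product starts at position 106.
The forward primer is identical to the top strand over positions 106–125: TGAACTCATACAGGCCTCTA.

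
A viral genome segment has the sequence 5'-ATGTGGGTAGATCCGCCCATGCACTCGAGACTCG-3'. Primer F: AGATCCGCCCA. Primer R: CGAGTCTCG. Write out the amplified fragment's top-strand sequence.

Scanning the template, AGATCCGCCCA occurs at positions 9–19; this primer anneals to the bottom strand there with its 3' end pointing downstream.
The reverse primer's reverse complement is CGAGACTCG, which matches the template at positions 26–34.
The product is the template from position 9 through 34 (26 bp).

5'-AGATCCGCCCATGCACTCGAGACTCG-3'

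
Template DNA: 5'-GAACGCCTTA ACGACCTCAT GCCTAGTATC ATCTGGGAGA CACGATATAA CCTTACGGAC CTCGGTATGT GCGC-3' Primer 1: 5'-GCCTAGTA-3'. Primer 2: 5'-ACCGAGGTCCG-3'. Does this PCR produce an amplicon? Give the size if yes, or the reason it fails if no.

Primer 1 (GCCTAGTA) matches the top strand at positions 21–28; it acts as a forward primer.
Primer 2's reverse complement is CGGACCTCGGT, matching the top strand at positions 56–66; it acts as a reverse primer.
The 3' ends face each other across positions 21–66, giving a 46 bp product.

Yes — a 46 bp product.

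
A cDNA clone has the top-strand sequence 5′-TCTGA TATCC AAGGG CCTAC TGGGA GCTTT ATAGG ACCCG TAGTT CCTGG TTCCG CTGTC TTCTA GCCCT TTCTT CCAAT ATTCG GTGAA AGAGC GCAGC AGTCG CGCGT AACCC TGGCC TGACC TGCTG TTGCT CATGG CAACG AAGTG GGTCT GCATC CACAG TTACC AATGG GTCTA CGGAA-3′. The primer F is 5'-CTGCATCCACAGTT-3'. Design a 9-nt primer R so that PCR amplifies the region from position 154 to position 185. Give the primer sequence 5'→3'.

The product's 3' end on the top strand is position 185.
The reverse primer anneals to the top strand over positions 177–185, i.e. to TCTACGGAA.
Its sequence written 5'→3' is the reverse complement: TTCCGTAGA.

5'-TTCCGTAGA-3'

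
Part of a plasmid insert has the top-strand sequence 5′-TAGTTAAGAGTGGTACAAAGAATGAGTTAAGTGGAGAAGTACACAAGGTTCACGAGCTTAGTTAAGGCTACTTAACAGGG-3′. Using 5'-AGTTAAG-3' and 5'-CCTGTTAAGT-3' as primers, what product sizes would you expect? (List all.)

The forward primer AGTTAAG matches the top strand at positions 2–8, 25–31, 60–66.
The reverse primer's reverse complement is ACTTAACAGG, matching at positions 70–79.
Each forward site pairs with the reverse site to give a product ending at position 79: sizes 78, 55, 20 bp.

78 bp, 55 bp, 20 bp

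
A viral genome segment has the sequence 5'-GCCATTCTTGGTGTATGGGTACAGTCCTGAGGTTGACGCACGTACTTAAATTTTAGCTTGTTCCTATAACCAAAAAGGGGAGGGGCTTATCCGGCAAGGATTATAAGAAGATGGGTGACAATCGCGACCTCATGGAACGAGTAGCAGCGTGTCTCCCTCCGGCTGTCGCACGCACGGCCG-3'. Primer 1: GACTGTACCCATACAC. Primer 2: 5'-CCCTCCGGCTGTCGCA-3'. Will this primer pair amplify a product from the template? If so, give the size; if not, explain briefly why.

No product — the primers' 3' ends point away from each other.

Primer 1 (GACTGTACCCATACAC) has reverse complement GTGTATGGGTACAGTC, which matches the top strand at positions 11–26; primer 1 anneals to the top strand there with its 3' end pointing upstream toward position 11.
Primer 2 (CCCTCCGGCTGTCGCA) matches the top strand directly at positions 155–170; it anneals to the bottom strand with its 3' end pointing downstream toward position 170.
The 3' ends diverge (primer 1 extends toward position 1, primer 2 toward position 180), so the primers never converge on a shared product.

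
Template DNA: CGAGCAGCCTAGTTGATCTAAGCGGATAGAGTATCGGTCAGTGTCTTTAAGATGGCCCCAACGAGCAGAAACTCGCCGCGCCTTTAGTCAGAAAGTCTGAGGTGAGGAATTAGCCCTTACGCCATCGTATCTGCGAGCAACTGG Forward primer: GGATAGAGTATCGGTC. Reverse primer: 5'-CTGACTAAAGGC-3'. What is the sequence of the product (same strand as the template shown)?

Scanning the template, GGATAGAGTATCGGTC occurs at positions 24–39; this primer anneals to the bottom strand there with its 3' end pointing downstream.
Taking the reverse complement of CTGACTAAAGGC gives GCCTTTAGTCAG, found at positions 80–91 on the template; the primer anneals here to the top strand with its 3' end pointing upstream.
The product is the template from position 24 through 91 (68 bp).

5'-GGATAGAGTATCGGTCAGTGTCTTTAAGATGGCCCCAACGAGCAGAAACTCGCCGCGCCTTTAGTCAG-3'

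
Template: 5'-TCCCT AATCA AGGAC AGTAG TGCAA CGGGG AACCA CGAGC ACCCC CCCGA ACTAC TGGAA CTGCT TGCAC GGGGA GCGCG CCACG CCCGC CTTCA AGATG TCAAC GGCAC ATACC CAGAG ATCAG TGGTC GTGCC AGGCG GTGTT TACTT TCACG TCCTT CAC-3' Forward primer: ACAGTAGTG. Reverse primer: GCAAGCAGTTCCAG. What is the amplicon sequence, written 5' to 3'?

5'-ACAGTAGTGCAACGGGGAACCACGAGCACCCCCCCGAACTACTGGAACTGCTTGC-3'

Scanning the template, ACAGTAGTG occurs at positions 14–22; this primer anneals to the bottom strand there with its 3' end pointing downstream.
Taking the reverse complement of GCAAGCAGTTCCAG gives CTGGAACTGCTTGC, found at positions 55–68 on the template; the primer anneals here to the top strand with its 3' end pointing upstream.
The product is the template from position 14 through 68 (55 bp).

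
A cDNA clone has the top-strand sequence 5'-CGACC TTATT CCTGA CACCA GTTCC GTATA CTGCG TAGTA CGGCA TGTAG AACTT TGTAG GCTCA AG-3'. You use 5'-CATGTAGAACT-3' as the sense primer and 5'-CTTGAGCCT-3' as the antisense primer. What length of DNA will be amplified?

24 bp

Forward primer CATGTAGAACT is found on the top strand at positions 44–54.
Taking the reverse complement of CTTGAGCCT gives AGGCTCAAG, found at positions 59–67 on the template; the primer anneals here to the top strand with its 3' end pointing upstream.
Amplicon spans positions 44–67: 24 bp.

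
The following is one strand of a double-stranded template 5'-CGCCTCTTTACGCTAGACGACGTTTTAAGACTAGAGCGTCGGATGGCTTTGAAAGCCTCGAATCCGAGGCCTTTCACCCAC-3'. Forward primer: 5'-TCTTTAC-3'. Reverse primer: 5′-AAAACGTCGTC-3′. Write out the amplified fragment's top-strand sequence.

Scanning the template, TCTTTAC occurs at positions 5–11; this primer anneals to the bottom strand there with its 3' end pointing downstream.
Taking the reverse complement of AAAACGTCGTC gives GACGACGTTTT, found at positions 16–26 on the template; the primer anneals here to the top strand with its 3' end pointing upstream.
The product is the template from position 5 through 26 (22 bp).

5'-TCTTTACGCTAGACGACGTTTT-3'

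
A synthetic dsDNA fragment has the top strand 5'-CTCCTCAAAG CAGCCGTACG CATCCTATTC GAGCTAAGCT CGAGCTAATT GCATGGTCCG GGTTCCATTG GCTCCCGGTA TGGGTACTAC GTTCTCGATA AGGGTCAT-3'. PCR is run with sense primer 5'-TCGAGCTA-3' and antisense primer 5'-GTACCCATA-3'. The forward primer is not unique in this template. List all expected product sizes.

59 bp, 48 bp

The forward primer TCGAGCTA matches the top strand at positions 29–36, 40–47.
The reverse primer's reverse complement is TATGGGTAC, matching at positions 79–87.
Each forward site pairs with the reverse site to give a product ending at position 87: sizes 59, 48 bp.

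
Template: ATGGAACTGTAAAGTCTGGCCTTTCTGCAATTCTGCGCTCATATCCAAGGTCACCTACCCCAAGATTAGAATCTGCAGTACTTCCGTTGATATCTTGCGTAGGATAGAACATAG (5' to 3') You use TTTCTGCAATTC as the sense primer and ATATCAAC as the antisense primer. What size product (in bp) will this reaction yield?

The forward primer matches the template at positions 22–33.
Taking the reverse complement of ATATCAAC gives GTTGATAT, found at positions 86–93 on the template; the primer anneals here to the top strand with its 3' end pointing upstream.
The product runs from position 22 to position 93, so its length is 93 − 22 + 1 = 72 bp.

72 bp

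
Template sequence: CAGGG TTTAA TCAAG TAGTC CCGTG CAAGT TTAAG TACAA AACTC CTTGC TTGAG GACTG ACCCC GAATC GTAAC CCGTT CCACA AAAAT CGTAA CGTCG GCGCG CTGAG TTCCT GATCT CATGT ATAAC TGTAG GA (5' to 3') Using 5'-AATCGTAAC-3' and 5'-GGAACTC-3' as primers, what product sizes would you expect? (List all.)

48 bp, 27 bp

The forward primer AATCGTAAC matches the top strand at positions 67–75, 88–96.
The reverse primer's reverse complement is GAGTTCC, matching at positions 108–114.
Each forward site pairs with the reverse site to give a product ending at position 114: sizes 48, 27 bp.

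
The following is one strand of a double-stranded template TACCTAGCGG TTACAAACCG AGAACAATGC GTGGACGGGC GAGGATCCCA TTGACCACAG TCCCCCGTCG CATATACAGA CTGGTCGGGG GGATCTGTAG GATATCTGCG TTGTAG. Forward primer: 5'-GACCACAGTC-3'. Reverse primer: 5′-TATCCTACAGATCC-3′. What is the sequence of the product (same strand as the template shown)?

5'-GACCACAGTCCCCCGTCGCATATACAGACTGGTCGGGGGGATCTGTAGGATA-3'

The forward primer matches the template at positions 53–62.
Reverse complement of the reverse primer: GGATCTGTAGGATA. This occurs on the top strand at positions 91–104.
The product is the template from position 53 through 104 (52 bp).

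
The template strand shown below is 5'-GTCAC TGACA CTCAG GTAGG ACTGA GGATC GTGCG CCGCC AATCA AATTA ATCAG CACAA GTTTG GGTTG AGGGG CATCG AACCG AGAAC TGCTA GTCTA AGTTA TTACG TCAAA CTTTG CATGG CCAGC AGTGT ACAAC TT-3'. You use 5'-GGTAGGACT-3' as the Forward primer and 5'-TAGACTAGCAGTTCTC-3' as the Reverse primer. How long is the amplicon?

86 bp

The forward primer matches the template at positions 15–23.
Taking the reverse complement of TAGACTAGCAGTTCTC gives GAGAACTGCTAGTCTA, found at positions 85–100 on the template; the primer anneals here to the top strand with its 3' end pointing upstream.
Product length = (reverse-primer end) − (forward-primer start) + 1 = 100 − 15 + 1 = 86 bp.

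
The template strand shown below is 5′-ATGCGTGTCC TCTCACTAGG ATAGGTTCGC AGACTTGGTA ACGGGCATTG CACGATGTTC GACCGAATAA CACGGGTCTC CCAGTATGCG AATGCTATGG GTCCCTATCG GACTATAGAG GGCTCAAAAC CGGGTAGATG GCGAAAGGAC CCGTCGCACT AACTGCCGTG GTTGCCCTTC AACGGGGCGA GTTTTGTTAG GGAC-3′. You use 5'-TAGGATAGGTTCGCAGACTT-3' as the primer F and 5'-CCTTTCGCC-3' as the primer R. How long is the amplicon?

Forward primer TAGGATAGGTTCGCAGACTT is found on the top strand at positions 17–36.
Taking the reverse complement of CCTTTCGCC gives GGCGAAAGG, found at positions 140–148 on the template; the primer anneals here to the top strand with its 3' end pointing upstream.
Amplicon spans positions 17–148: 132 bp.

132 bp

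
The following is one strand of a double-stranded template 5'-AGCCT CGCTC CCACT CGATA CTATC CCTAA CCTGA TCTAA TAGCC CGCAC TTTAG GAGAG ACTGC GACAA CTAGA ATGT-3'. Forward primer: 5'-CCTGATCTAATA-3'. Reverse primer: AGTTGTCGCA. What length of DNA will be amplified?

42 bp

Scanning the template, CCTGATCTAATA occurs at positions 31–42; this primer anneals to the bottom strand there with its 3' end pointing downstream.
The reverse primer's reverse complement is TGCGACAACT, which matches the template at positions 63–72.
Amplicon spans positions 31–72: 42 bp.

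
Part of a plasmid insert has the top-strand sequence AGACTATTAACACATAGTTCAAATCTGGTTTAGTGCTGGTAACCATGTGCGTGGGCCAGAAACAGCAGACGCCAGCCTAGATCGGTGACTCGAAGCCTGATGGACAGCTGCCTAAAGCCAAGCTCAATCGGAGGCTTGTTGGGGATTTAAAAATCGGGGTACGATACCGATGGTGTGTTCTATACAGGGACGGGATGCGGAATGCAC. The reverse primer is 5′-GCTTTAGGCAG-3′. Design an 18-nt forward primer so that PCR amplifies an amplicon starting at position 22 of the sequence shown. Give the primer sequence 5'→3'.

The reverse primer's reverse complement CTGCCTAAAGC matches the template at positions 108–118; the product starts at position 22.
The forward primer is identical to the top strand over positions 22–39: AATCTGGTTTAGTGCTGG.

5'-AATCTGGTTTAGTGCTGG-3'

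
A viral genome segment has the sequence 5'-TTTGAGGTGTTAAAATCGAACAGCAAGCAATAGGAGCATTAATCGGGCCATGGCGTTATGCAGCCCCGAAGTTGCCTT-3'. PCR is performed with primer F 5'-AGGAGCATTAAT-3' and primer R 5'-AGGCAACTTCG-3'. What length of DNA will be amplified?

46 bp

The forward primer matches the template at positions 32–43.
Taking the reverse complement of AGGCAACTTCG gives CGAAGTTGCCT, found at positions 67–77 on the template; the primer anneals here to the top strand with its 3' end pointing upstream.
Amplicon spans positions 32–77: 46 bp.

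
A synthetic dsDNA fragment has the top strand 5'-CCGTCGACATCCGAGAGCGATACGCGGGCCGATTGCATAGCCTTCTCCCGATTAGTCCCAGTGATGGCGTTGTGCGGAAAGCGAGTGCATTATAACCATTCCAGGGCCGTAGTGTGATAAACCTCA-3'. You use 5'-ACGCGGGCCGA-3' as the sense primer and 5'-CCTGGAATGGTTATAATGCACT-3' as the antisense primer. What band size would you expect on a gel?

84 bp

Scanning the template, ACGCGGGCCGA occurs at positions 22–32; this primer anneals to the bottom strand there with its 3' end pointing downstream.
Reverse complement of the reverse primer: AGTGCATTATAACCATTCCAGG. This occurs on the top strand at positions 84–105.
Product length = (reverse-primer end) − (forward-primer start) + 1 = 105 − 22 + 1 = 84 bp.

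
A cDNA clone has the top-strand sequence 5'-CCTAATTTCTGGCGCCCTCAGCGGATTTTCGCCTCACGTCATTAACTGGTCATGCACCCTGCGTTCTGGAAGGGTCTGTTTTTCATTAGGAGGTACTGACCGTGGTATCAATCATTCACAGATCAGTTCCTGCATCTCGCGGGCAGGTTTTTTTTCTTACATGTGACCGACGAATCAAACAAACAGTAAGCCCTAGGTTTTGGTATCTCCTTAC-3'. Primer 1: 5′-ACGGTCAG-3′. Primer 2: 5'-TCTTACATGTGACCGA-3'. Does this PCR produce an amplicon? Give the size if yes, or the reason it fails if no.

No product — the primers' 3' ends point away from each other.

Primer 1 (ACGGTCAG) has reverse complement CTGACCGT, which matches the top strand at positions 96–103; primer 1 anneals to the top strand there with its 3' end pointing upstream toward position 96.
Primer 2 (TCTTACATGTGACCGA) matches the top strand directly at positions 155–170; it anneals to the bottom strand with its 3' end pointing downstream toward position 170.
The 3' ends diverge (primer 1 extends toward position 1, primer 2 toward position 214), so the primers never converge on a shared product.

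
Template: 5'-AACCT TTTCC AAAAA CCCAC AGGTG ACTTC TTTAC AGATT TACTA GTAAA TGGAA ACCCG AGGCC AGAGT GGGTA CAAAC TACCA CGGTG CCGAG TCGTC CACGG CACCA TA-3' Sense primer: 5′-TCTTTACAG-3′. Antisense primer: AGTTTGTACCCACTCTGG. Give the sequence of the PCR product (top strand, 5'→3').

Forward primer TCTTTACAG is found on the top strand at positions 29–37.
Taking the reverse complement of AGTTTGTACCCACTCTGG gives CCAGAGTGGGTACAAACT, found at positions 64–81 on the template; the primer anneals here to the top strand with its 3' end pointing upstream.
The product is the template from position 29 through 81 (53 bp).

5'-TCTTTACAGATTTACTAGTAAATGGAAACCCGAGGCCAGAGTGGGTACAAACT-3'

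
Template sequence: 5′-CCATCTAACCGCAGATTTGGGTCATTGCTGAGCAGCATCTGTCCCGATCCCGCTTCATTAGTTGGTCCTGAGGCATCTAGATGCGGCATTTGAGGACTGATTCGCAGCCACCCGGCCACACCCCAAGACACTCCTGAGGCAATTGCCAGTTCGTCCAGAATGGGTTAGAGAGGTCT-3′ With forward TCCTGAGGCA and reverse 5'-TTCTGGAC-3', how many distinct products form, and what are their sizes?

Two products: 95 bp, 29 bp

The forward primer TCCTGAGGCA matches the top strand at positions 66–75, 132–141.
The reverse primer's reverse complement is GTCCAGAA, matching at positions 153–160.
Each forward site pairs with the reverse site to give a product ending at position 160: sizes 95, 29 bp.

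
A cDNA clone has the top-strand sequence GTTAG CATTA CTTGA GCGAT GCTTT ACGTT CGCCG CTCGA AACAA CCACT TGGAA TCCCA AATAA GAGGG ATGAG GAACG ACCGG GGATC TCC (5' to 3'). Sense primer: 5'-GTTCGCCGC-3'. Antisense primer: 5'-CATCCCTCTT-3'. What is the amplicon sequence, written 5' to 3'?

Forward primer GTTCGCCGC is found on the top strand at positions 28–36.
Reverse complement of the reverse primer: AAGAGGGATG. This occurs on the top strand at positions 64–73.
The product is the template from position 28 through 73 (46 bp).

5'-GTTCGCCGCTCGAAACAACCACTTGGAATCCCAAATAAGAGGGATG-3'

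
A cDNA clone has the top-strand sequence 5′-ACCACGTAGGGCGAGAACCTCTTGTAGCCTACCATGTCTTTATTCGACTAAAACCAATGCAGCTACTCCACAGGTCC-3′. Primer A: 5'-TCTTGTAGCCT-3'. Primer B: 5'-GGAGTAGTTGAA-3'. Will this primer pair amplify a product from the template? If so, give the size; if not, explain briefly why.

No product — primer B has no binding site in the template.

Primer B (GGAGTAGTTGAA) does not match the top strand, and its reverse complement TTCAACTACTCC does not match either.
With no annealing site for primer B, no amplification occurs.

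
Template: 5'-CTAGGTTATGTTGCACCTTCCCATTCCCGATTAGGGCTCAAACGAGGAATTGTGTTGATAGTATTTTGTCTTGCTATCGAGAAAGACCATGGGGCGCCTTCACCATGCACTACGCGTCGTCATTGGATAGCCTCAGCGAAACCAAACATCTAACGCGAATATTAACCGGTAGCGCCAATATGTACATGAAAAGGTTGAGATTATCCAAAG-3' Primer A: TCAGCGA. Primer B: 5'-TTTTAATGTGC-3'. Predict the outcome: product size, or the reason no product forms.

No product — primer B has no binding site in the template.

Primer B (TTTTAATGTGC) does not match the top strand, and its reverse complement GCACATTAAAA does not match either.
With no annealing site for primer B, no amplification occurs.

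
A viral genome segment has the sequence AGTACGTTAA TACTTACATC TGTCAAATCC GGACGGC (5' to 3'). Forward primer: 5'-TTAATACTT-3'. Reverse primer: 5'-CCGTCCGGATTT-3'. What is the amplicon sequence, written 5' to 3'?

5'-TTAATACTTACATCTGTCAAATCCGGACGG-3'

Scanning the template, TTAATACTT occurs at positions 7–15; this primer anneals to the bottom strand there with its 3' end pointing downstream.
The reverse primer's reverse complement is AAATCCGGACGG, which matches the template at positions 25–36.
The product is the template from position 7 through 36 (30 bp).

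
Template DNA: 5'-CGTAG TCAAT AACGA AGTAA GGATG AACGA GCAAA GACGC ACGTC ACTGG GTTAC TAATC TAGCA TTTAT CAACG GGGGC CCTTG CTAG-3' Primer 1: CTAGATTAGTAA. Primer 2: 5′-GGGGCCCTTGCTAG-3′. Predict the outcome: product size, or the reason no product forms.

No product — the primers' 3' ends point away from each other.

Primer 1 (CTAGATTAGTAA) has reverse complement TTACTAATCTAG, which matches the top strand at positions 52–63; primer 1 anneals to the top strand there with its 3' end pointing upstream toward position 52.
Primer 2 (GGGGCCCTTGCTAG) matches the top strand directly at positions 76–89; it anneals to the bottom strand with its 3' end pointing downstream toward position 89.
The 3' ends diverge (primer 1 extends toward position 1, primer 2 toward position 89), so the primers never converge on a shared product.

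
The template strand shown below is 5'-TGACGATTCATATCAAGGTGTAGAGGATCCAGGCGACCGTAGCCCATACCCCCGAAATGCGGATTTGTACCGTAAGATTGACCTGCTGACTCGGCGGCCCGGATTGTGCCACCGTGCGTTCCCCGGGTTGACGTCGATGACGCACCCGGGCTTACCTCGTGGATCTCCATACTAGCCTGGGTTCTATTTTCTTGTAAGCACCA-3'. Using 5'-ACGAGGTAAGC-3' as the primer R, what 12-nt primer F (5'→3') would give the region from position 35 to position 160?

The reverse primer's reverse complement GCTTACCTCGT matches the template at positions 150–160; the product starts at position 35.
The forward primer is identical to the top strand over positions 35–46: GACCGTAGCCCA.

5'-GACCGTAGCCCA-3'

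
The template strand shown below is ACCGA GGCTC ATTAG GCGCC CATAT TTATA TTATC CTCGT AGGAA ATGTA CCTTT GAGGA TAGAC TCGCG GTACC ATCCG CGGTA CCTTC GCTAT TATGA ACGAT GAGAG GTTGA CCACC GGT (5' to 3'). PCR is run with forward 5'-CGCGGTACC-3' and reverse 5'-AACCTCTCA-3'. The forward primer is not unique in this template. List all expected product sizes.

The forward primer CGCGGTACC matches the top strand at positions 67–75, 79–87.
The reverse primer's reverse complement is TGAGAGGTT, matching at positions 105–113.
Each forward site pairs with the reverse site to give a product ending at position 113: sizes 47, 35 bp.

47 bp, 35 bp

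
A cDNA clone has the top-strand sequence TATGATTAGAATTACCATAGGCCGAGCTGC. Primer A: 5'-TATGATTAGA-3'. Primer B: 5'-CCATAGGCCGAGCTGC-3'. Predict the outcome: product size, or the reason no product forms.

No product — both primers anneal to the same strand and extend in the same direction.

Primer A (TATGATTAGA) matches the top strand at positions 1–10 (3' end points downstream).
Primer B (CCATAGGCCGAGCTGC) also matches the top strand directly, at positions 15–30 — its reverse complement GCAGCTCGGCCTATGG is not present.
Both primers anneal to the bottom strand with 3' ends pointing the same way, so neither can prime synthesis back toward the other.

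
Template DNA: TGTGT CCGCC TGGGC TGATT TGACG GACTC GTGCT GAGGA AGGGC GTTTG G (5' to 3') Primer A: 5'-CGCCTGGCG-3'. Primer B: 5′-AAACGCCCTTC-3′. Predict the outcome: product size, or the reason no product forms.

No product — primer A has no binding site in the template.

Primer A (CGCCTGGCG) does not match the top strand, and its reverse complement CGCCAGGCG does not match either.
With no annealing site for primer A, no amplification occurs.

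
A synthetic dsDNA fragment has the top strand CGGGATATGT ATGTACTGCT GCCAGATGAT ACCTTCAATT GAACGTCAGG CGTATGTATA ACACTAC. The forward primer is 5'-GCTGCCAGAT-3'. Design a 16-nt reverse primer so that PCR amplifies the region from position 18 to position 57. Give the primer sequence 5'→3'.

The product's 3' end on the top strand is position 57.
The reverse primer anneals to the top strand over positions 42–57, i.e. to AACGTCAGGCGTATGT.
Its sequence written 5'→3' is the reverse complement: ACATACGCCTGACGTT.

5'-ACATACGCCTGACGTT-3'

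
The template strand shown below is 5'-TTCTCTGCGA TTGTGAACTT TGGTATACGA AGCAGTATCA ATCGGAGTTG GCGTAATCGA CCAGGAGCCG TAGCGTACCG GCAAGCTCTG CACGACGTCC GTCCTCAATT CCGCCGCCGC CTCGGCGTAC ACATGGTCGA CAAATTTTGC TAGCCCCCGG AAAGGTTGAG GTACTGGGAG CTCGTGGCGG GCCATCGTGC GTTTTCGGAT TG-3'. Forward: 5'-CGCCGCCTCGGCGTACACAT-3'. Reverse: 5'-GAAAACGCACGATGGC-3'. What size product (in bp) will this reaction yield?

92 bp

Scanning the template, CGCCGCCTCGGCGTACACAT occurs at positions 115–134; this primer anneals to the bottom strand there with its 3' end pointing downstream.
The reverse primer's reverse complement is GCCATCGTGCGTTTTC, which matches the template at positions 191–206.
The product runs from position 115 to position 206, so its length is 206 − 115 + 1 = 92 bp.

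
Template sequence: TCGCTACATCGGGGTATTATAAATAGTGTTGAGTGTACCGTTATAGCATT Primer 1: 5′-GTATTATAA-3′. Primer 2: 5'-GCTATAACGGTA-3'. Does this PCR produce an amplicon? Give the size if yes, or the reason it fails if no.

Primer 1 (GTATTATAA) matches the top strand at positions 14–22; it acts as a forward primer.
Primer 2's reverse complement is TACCGTTATAGC, matching the top strand at positions 36–47; it acts as a reverse primer.
The 3' ends face each other across positions 14–47, giving a 34 bp product.

Yes — a 34 bp product.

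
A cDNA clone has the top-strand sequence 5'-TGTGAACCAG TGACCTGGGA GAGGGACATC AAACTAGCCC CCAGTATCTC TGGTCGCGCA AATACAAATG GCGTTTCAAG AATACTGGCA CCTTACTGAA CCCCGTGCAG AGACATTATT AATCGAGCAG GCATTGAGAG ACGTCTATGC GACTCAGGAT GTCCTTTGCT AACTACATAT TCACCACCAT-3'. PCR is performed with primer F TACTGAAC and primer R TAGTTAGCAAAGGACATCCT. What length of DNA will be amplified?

82 bp

Forward primer TACTGAAC is found on the top strand at positions 94–101.
The reverse primer's reverse complement is AGGATGTCCTTTGCTAACTA, which matches the template at positions 156–175.
The product runs from position 94 to position 175, so its length is 175 − 94 + 1 = 82 bp.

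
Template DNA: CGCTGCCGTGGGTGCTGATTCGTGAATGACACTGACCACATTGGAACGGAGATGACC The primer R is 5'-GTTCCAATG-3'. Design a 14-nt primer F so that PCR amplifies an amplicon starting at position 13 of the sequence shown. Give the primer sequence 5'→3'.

The reverse primer's reverse complement CATTGGAAC matches the template at positions 39–47; the product starts at position 13.
The forward primer is identical to the top strand over positions 13–26: TGCTGATTCGTGAA.

5'-TGCTGATTCGTGAA-3'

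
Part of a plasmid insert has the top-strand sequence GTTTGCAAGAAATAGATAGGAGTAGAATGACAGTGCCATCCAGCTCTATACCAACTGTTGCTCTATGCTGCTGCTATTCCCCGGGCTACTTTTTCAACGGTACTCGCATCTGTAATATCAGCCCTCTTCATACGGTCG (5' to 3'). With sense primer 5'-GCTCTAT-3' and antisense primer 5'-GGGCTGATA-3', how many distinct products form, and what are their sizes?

Two products: 82 bp, 65 bp

The forward primer GCTCTAT matches the top strand at positions 43–49, 60–66.
The reverse primer's reverse complement is TATCAGCCC, matching at positions 116–124.
Each forward site pairs with the reverse site to give a product ending at position 124: sizes 82, 65 bp.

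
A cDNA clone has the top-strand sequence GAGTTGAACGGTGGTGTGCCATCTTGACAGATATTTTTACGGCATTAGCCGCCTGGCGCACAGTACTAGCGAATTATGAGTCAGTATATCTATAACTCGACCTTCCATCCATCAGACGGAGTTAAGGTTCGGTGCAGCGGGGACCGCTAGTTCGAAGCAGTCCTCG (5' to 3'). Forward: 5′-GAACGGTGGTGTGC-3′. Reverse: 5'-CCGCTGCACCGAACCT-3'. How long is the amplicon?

The forward primer matches the template at positions 6–19.
The reverse primer's reverse complement is AGGTTCGGTGCAGCGG, which matches the template at positions 125–140.
Amplicon spans positions 6–140: 135 bp.

135 bp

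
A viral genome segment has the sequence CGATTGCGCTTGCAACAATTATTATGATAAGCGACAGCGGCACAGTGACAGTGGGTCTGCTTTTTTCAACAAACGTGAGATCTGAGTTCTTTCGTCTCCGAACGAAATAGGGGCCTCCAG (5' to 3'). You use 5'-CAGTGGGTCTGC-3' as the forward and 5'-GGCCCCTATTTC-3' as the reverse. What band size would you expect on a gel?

Scanning the template, CAGTGGGTCTGC occurs at positions 49–60; this primer anneals to the bottom strand there with its 3' end pointing downstream.
Reverse complement of the reverse primer: GAAATAGGGGCC. This occurs on the top strand at positions 104–115.
Amplicon spans positions 49–115: 67 bp.

67 bp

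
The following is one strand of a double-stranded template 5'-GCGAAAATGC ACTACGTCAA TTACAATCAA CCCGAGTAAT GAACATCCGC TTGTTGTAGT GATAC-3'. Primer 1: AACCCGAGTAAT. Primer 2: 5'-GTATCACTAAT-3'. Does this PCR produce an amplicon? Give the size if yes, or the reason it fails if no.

No product — primer 2 has no binding site in the template.

Primer 2 (GTATCACTAAT) does not match the top strand, and its reverse complement ATTAGTGATAC does not match either.
With no annealing site for primer 2, no amplification occurs.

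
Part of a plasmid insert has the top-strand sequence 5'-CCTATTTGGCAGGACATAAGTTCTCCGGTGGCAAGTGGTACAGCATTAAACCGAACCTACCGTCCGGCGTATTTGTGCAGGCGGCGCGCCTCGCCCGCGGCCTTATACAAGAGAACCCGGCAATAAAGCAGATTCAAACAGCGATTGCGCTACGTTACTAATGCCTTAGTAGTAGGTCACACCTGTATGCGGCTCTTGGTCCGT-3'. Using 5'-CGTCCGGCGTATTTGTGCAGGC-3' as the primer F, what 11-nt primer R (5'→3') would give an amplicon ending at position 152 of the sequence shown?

The forward primer binds at positions 61–82; the product's 3' end on the top strand is position 152.
The reverse primer anneals to the top strand over positions 142–152, i.e. to CGATTGCGCTA.
Its sequence written 5'→3' is the reverse complement: TAGCGCAATCG.

5'-TAGCGCAATCG-3'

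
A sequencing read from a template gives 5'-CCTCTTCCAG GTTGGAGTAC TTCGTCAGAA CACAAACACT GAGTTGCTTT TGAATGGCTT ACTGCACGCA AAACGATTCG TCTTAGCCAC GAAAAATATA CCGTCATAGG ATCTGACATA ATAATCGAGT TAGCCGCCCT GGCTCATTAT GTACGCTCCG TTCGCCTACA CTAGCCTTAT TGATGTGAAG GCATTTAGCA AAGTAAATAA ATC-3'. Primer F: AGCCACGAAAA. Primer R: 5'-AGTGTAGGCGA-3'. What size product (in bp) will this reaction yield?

Scanning the template, AGCCACGAAAA occurs at positions 85–95; this primer anneals to the bottom strand there with its 3' end pointing downstream.
The reverse primer's reverse complement is TCGCCTACACT, which matches the template at positions 162–172.
Product length = (reverse-primer end) − (forward-primer start) + 1 = 172 − 85 + 1 = 88 bp.

88 bp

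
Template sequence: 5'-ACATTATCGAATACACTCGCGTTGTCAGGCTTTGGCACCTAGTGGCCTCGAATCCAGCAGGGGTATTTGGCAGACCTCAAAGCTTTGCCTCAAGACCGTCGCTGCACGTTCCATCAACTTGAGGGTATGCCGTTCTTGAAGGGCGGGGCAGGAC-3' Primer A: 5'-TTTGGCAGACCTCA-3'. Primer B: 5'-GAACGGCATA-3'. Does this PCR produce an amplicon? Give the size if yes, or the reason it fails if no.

Yes — a 70 bp product.

Primer A (TTTGGCAGACCTCA) matches the top strand at positions 66–79; it acts as a forward primer.
Primer B's reverse complement is TATGCCGTTC, matching the top strand at positions 126–135; it acts as a reverse primer.
The 3' ends face each other across positions 66–135, giving a 70 bp product.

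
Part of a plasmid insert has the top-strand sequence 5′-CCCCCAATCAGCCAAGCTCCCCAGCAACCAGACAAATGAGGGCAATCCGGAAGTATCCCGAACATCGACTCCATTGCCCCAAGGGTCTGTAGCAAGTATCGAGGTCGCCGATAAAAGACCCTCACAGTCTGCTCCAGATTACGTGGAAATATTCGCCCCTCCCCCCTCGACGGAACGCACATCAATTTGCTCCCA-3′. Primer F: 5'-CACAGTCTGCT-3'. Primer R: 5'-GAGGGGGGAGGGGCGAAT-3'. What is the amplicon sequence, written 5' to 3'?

5'-CACAGTCTGCTCCAGATTACGTGGAAATATTCGCCCCTCCCCCCTC-3'

The forward primer matches the template at positions 123–133.
The reverse primer's reverse complement is ATTCGCCCCTCCCCCCTC, which matches the template at positions 151–168.
The product is the template from position 123 through 168 (46 bp).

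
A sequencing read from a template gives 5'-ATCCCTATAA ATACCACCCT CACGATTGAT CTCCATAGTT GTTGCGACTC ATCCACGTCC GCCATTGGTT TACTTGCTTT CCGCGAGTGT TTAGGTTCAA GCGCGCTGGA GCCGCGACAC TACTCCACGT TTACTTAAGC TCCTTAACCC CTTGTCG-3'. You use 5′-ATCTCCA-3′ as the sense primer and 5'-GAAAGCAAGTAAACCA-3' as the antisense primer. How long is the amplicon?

Forward primer ATCTCCA is found on the top strand at positions 29–35.
The reverse primer's reverse complement is TGGTTTACTTGCTTTC, which matches the template at positions 66–81.
The product runs from position 29 to position 81, so its length is 81 − 29 + 1 = 53 bp.

53 bp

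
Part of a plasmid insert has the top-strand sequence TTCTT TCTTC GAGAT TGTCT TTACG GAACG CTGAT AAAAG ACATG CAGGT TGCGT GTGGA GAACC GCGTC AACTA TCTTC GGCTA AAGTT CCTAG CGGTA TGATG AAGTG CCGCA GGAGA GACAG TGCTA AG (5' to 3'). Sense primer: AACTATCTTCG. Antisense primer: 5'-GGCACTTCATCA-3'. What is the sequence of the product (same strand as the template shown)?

5'-AACTATCTTCGGCTAAAGTTCCTAGCGGTATGATGAAGTGCC-3'

Scanning the template, AACTATCTTCG occurs at positions 71–81; this primer anneals to the bottom strand there with its 3' end pointing downstream.
The reverse primer's reverse complement is TGATGAAGTGCC, which matches the template at positions 101–112.
The product is the template from position 71 through 112 (42 bp).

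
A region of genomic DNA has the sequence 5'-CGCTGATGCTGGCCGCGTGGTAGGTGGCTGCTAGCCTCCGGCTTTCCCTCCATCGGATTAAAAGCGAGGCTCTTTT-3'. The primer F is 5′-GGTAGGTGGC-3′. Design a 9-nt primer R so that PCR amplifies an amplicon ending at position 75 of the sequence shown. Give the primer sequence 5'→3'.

5'-AAAGAGCCT-3'

The forward primer binds at positions 19–28; the product's 3' end on the top strand is position 75.
The reverse primer anneals to the top strand over positions 67–75, i.e. to AGGCTCTTT.
Its sequence written 5'→3' is the reverse complement: AAAGAGCCT.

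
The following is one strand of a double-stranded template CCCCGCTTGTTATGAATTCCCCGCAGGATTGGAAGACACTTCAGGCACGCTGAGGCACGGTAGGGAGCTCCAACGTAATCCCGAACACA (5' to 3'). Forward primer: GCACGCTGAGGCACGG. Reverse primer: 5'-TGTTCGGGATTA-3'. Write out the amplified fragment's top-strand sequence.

5'-GCACGCTGAGGCACGGTAGGGAGCTCCAACGTAATCCCGAACA-3'

The forward primer matches the template at positions 45–60.
The reverse primer's reverse complement is TAATCCCGAACA, which matches the template at positions 76–87.
The product is the template from position 45 through 87 (43 bp).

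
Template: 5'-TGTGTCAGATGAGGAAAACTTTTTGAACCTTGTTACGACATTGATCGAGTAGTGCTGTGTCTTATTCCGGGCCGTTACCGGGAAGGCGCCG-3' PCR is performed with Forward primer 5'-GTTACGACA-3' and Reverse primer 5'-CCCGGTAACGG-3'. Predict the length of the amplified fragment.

The forward primer matches the template at positions 32–40.
Reverse complement of the reverse primer: CCGTTACCGGG. This occurs on the top strand at positions 72–82.
The product runs from position 32 to position 82, so its length is 82 − 32 + 1 = 51 bp.

51 bp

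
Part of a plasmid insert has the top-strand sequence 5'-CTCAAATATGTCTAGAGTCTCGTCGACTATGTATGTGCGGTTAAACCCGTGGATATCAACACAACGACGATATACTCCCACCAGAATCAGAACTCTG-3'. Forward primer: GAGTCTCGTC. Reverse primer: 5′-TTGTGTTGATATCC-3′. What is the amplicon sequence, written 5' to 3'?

Scanning the template, GAGTCTCGTC occurs at positions 15–24; this primer anneals to the bottom strand there with its 3' end pointing downstream.
Reverse complement of the reverse primer: GGATATCAACACAA. This occurs on the top strand at positions 51–64.
The product is the template from position 15 through 64 (50 bp).

5'-GAGTCTCGTCGACTATGTATGTGCGGTTAAACCCGTGGATATCAACACAA-3'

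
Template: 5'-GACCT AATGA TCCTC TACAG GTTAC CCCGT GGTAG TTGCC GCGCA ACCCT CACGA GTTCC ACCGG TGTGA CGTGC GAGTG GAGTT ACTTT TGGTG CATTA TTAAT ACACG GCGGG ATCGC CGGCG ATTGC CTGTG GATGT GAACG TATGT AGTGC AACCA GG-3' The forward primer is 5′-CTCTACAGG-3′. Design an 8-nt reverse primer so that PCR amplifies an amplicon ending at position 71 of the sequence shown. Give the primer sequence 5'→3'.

5'-GTCACACC-3'

The forward primer binds at positions 13–21; the product's 3' end on the top strand is position 71.
The reverse primer anneals to the top strand over positions 64–71, i.e. to GGTGTGAC.
Its sequence written 5'→3' is the reverse complement: GTCACACC.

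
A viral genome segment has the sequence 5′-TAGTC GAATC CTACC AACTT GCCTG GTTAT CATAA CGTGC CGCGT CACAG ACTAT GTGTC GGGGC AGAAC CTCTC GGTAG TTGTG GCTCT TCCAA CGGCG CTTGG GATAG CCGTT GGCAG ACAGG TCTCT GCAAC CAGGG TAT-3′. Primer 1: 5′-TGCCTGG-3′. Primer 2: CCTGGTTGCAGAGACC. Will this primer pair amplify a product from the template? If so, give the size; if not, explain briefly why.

Primer 1 (TGCCTGG) matches the top strand at positions 20–26; it acts as a forward primer.
Primer 2's reverse complement is GGTCTCTGCAACCAGG, matching the top strand at positions 124–139; it acts as a reverse primer.
The 3' ends face each other across positions 20–139, giving a 120 bp product.

Yes — a 120 bp product.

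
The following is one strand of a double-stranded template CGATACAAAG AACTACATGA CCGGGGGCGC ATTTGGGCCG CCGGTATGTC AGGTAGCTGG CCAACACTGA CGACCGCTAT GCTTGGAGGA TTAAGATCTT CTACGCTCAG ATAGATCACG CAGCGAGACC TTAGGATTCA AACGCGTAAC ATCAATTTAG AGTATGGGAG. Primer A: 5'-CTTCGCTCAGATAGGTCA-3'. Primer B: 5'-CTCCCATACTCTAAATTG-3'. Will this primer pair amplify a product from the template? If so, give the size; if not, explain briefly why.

No product — primer A has no binding site in the template.

Primer A (CTTCGCTCAGATAGGTCA) does not match the top strand, and its reverse complement TGACCTATCTGAGCGAAG does not match either.
With no annealing site for primer A, no amplification occurs.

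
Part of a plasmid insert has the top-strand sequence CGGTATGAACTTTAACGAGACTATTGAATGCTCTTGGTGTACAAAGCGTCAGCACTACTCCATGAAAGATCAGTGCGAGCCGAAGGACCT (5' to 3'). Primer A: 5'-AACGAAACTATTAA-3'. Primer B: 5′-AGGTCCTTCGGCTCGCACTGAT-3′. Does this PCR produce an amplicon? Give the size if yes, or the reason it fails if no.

No product — primer A has no binding site in the template.

Primer A (AACGAAACTATTAA) does not match the top strand, and its reverse complement TTAATAGTTTCGTT does not match either.
With no annealing site for primer A, no amplification occurs.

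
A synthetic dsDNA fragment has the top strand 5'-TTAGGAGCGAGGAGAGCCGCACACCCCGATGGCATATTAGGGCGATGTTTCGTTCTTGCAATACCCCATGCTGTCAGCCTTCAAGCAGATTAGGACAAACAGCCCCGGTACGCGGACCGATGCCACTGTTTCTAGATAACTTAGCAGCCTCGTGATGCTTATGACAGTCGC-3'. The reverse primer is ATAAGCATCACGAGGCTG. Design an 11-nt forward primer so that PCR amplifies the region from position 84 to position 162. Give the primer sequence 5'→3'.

5'-AGCAGATTAGG-3'

The reverse primer's reverse complement CAGCCTCGTGATGCTTAT matches the template at positions 145–162; the product starts at position 84.
The forward primer is identical to the top strand over positions 84–94: AGCAGATTAGG.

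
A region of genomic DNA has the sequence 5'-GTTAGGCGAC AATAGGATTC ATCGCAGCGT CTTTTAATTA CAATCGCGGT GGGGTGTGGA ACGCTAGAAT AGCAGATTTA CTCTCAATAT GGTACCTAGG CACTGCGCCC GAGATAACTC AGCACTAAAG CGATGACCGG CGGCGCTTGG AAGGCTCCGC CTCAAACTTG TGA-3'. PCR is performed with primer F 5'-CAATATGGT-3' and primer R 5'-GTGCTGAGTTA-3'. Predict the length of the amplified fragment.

41 bp

The forward primer matches the template at positions 85–93.
Taking the reverse complement of GTGCTGAGTTA gives TAACTCAGCAC, found at positions 115–125 on the template; the primer anneals here to the top strand with its 3' end pointing upstream.
The product runs from position 85 to position 125, so its length is 125 − 85 + 1 = 41 bp.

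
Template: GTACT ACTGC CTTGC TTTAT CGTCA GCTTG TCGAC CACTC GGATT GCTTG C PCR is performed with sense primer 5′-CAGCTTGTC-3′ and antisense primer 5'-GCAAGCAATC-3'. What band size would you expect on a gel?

Forward primer CAGCTTGTC is found on the top strand at positions 24–32.
Reverse complement of the reverse primer: GATTGCTTGC. This occurs on the top strand at positions 42–51.
The product runs from position 24 to position 51, so its length is 51 − 24 + 1 = 28 bp.

28 bp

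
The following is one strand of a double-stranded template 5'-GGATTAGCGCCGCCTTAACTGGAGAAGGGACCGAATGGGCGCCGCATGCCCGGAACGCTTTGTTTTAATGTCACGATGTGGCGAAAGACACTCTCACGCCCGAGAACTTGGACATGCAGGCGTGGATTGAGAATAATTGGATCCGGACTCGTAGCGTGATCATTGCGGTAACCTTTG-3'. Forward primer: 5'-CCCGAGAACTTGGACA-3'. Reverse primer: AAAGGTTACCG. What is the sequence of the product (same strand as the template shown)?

Forward primer CCCGAGAACTTGGACA is found on the top strand at positions 99–114.
The reverse primer's reverse complement is CGGTAACCTTT, which matches the template at positions 166–176.
The product is the template from position 99 through 176 (78 bp).

5'-CCCGAGAACTTGGACATGCAGGCGTGGATTGAGAATAATTGGATCCGGACTCGTAGCGTGATCATTGCGGTAACCTTT-3'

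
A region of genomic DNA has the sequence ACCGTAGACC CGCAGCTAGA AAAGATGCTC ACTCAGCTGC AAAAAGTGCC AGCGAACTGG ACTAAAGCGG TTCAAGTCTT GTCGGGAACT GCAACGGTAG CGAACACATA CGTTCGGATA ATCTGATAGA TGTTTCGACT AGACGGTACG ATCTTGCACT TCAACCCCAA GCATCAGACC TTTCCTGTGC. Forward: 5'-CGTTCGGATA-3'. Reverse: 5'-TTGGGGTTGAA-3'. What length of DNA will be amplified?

60 bp

Scanning the template, CGTTCGGATA occurs at positions 111–120; this primer anneals to the bottom strand there with its 3' end pointing downstream.
Reverse complement of the reverse primer: TTCAACCCCAA. This occurs on the top strand at positions 160–170.
Product length = (reverse-primer end) − (forward-primer start) + 1 = 170 − 111 + 1 = 60 bp.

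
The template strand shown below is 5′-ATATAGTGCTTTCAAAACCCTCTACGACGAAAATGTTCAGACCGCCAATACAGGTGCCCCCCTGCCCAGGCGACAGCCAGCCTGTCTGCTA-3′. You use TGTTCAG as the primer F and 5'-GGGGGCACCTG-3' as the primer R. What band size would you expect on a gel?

The forward primer matches the template at positions 34–40.
Taking the reverse complement of GGGGGCACCTG gives CAGGTGCCCCC, found at positions 51–61 on the template; the primer anneals here to the top strand with its 3' end pointing upstream.
The product runs from position 34 to position 61, so its length is 61 − 34 + 1 = 28 bp.

28 bp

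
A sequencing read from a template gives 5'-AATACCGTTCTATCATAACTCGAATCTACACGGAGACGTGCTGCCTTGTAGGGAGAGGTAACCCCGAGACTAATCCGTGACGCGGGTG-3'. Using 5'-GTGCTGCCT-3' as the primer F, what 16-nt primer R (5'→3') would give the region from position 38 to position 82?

The product's 3' end on the top strand is position 82.
The reverse primer anneals to the top strand over positions 67–82, i.e. to AGACTAATCCGTGACG.
Its sequence written 5'→3' is the reverse complement: CGTCACGGATTAGTCT.

5'-CGTCACGGATTAGTCT-3'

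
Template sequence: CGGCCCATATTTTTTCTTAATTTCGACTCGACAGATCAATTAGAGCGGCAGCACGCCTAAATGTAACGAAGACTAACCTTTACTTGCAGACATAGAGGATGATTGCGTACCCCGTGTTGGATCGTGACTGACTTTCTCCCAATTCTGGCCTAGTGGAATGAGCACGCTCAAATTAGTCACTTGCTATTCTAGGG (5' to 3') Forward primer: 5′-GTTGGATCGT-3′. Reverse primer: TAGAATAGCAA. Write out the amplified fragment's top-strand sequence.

5'-GTTGGATCGTGACTGACTTTCTCCCAATTCTGGCCTAGTGGAATGAGCACGCTCAAATTAGTCACTTGCTATTCTA-3'

Forward primer GTTGGATCGT is found on the top strand at positions 116–125.
Reverse complement of the reverse primer: TTGCTATTCTA. This occurs on the top strand at positions 181–191.
The product is the template from position 116 through 191 (76 bp).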